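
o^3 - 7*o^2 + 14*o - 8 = (o - 4)*(o - 2)*(o - 1)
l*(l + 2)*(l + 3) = l^3 + 5*l^2 + 6*l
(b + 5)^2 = b^2 + 10*b + 25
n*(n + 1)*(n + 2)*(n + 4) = n^4 + 7*n^3 + 14*n^2 + 8*n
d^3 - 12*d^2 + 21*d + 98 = (d - 7)^2*(d + 2)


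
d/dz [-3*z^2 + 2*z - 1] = 2 - 6*z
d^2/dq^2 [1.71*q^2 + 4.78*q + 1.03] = 3.42000000000000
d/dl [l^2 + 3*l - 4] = 2*l + 3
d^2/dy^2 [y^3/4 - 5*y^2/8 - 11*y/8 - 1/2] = 3*y/2 - 5/4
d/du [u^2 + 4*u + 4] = 2*u + 4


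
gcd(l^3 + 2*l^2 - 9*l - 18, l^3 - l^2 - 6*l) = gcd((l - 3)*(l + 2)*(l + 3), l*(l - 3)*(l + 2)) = l^2 - l - 6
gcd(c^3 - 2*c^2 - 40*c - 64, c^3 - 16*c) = c + 4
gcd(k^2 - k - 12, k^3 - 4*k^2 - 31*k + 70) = 1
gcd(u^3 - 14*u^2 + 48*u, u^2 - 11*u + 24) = u - 8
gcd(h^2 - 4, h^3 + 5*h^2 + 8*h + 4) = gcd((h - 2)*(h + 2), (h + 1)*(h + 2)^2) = h + 2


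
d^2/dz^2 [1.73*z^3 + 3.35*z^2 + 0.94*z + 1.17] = 10.38*z + 6.7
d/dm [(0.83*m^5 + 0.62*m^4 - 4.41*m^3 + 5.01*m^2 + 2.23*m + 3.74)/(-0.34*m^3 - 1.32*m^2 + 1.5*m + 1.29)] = (-0.5644*m^7 - 3.4976*m^6 + 3.3432*m^5 + 15.6681*m^4 - 8.5144*m^3 - 2.7933*m^2 + 22.7994*m - 2.7333)/(0.1156*m^6 + 0.8976*m^5 + 0.7224*m^4 - 4.8372*m^3 - 1.1556*m^2 + 3.87*m + 1.6641)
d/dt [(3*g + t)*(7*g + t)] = 10*g + 2*t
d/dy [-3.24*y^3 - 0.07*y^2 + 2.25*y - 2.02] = -9.72*y^2 - 0.14*y + 2.25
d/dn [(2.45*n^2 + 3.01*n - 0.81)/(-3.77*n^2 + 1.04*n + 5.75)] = (13.8957*n^2 + 22.0676*n + 18.1499)/(14.2129*n^4 - 7.8416*n^3 - 42.2734*n^2 + 11.96*n + 33.0625)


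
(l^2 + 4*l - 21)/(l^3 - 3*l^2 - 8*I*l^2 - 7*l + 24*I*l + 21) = (l + 7)/(l^2 - 8*I*l - 7)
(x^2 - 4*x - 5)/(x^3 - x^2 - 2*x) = (x - 5)/(x*(x - 2))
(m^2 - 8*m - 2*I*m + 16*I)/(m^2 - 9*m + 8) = (m - 2*I)/(m - 1)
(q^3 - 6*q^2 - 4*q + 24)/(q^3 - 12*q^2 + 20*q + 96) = (q - 2)/(q - 8)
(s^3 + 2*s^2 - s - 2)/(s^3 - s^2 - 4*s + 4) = (s + 1)/(s - 2)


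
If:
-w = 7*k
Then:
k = -w/7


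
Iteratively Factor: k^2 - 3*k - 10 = (k + 2)*(k - 5)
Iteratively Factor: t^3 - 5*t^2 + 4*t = (t - 4)*(t^2 - t) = t*(t - 4)*(t - 1)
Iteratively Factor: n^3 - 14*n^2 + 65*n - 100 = (n - 5)*(n^2 - 9*n + 20) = (n - 5)*(n - 4)*(n - 5)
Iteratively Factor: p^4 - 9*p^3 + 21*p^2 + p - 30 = (p - 5)*(p^3 - 4*p^2 + p + 6) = (p - 5)*(p + 1)*(p^2 - 5*p + 6) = (p - 5)*(p - 2)*(p + 1)*(p - 3)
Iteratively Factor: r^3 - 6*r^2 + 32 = (r - 4)*(r^2 - 2*r - 8) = (r - 4)*(r + 2)*(r - 4)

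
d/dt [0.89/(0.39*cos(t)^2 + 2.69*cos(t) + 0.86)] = (0.6942*cos(t) + 2.3941)*sin(t)/(0.39*cos(t)^2 + 2.69*cos(t) + 0.86)^2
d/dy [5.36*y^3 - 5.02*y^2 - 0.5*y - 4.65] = 16.08*y^2 - 10.04*y - 0.5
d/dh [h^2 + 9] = 2*h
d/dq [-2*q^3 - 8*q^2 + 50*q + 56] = -6*q^2 - 16*q + 50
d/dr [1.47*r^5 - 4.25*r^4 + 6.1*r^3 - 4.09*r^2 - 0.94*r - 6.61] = 7.35*r^4 - 17.0*r^3 + 18.3*r^2 - 8.18*r - 0.94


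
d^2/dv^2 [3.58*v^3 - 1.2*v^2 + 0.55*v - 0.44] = 21.48*v - 2.4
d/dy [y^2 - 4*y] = 2*y - 4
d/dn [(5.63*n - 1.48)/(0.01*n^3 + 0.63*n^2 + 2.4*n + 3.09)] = (-0.1126*n^3 - 3.5025*n^2 + 1.8648*n + 20.9487)/(0.0001*n^6 + 0.0126*n^5 + 0.4449*n^4 + 3.0858*n^3 + 9.6534*n^2 + 14.832*n + 9.5481)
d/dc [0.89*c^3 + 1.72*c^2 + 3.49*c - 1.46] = 2.67*c^2 + 3.44*c + 3.49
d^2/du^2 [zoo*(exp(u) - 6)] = zoo*exp(u)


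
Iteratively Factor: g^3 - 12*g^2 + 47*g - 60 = (g - 5)*(g^2 - 7*g + 12) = (g - 5)*(g - 3)*(g - 4)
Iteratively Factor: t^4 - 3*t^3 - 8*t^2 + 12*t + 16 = (t - 2)*(t^3 - t^2 - 10*t - 8) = (t - 2)*(t + 1)*(t^2 - 2*t - 8) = (t - 4)*(t - 2)*(t + 1)*(t + 2)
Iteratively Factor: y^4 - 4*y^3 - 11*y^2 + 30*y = (y - 5)*(y^3 + y^2 - 6*y) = (y - 5)*(y + 3)*(y^2 - 2*y) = y*(y - 5)*(y + 3)*(y - 2)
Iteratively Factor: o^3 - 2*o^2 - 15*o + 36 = (o + 4)*(o^2 - 6*o + 9) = (o - 3)*(o + 4)*(o - 3)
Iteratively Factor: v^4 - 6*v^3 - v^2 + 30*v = (v - 5)*(v^3 - v^2 - 6*v) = (v - 5)*(v + 2)*(v^2 - 3*v) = (v - 5)*(v - 3)*(v + 2)*(v)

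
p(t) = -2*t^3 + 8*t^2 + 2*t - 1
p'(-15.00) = -1588.00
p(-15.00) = 8519.00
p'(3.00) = -4.00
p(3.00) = 23.00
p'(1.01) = 12.04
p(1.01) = 7.12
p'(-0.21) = -1.62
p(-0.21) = -1.05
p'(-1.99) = -53.60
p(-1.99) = 42.46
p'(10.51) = -492.60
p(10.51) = -1418.17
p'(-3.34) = -118.37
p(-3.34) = 156.08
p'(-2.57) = -78.75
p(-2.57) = 80.65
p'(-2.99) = -99.48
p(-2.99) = 118.00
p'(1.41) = 12.63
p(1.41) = 12.12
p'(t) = -6*t^2 + 16*t + 2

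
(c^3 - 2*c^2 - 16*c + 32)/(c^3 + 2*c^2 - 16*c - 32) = (c - 2)/(c + 2)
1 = 1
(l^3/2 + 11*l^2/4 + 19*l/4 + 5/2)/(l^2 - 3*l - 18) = (2*l^3 + 11*l^2 + 19*l + 10)/(4*(l^2 - 3*l - 18))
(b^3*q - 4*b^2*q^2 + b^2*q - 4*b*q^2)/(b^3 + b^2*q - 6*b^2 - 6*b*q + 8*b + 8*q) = b*q*(b^2 - 4*b*q + b - 4*q)/(b^3 + b^2*q - 6*b^2 - 6*b*q + 8*b + 8*q)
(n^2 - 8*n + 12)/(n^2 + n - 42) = (n - 2)/(n + 7)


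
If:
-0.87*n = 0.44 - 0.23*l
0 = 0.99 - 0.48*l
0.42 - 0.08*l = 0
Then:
No Solution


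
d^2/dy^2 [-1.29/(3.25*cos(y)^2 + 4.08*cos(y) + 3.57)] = (54.5025*(1 - cos(y)^2)^2 + 51.3162*cos(y)^3 - 11.143794*cos(y)^2 - 121.422024*cos(y) - 67.515762)/(3.25*cos(y)^2 + 4.08*cos(y) + 3.57)^3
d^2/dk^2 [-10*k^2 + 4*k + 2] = -20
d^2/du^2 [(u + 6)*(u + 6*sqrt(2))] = 2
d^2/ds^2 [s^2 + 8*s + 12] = 2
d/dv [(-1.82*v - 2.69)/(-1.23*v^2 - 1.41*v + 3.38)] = (2.2386*v^2 + 2.5662*v - (1.82*v + 2.69)*(2.46*v + 1.41) - 6.1516)/(1.23*v^2 + 1.41*v - 3.38)^2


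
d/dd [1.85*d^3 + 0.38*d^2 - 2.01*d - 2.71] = 5.55*d^2 + 0.76*d - 2.01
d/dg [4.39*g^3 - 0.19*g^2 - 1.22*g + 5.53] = 13.17*g^2 - 0.38*g - 1.22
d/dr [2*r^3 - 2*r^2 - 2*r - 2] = 6*r^2 - 4*r - 2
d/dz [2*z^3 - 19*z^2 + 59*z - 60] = 6*z^2 - 38*z + 59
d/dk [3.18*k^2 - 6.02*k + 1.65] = 6.36*k - 6.02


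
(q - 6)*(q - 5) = q^2 - 11*q + 30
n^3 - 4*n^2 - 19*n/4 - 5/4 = (n - 5)*(n + 1/2)^2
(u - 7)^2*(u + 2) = u^3 - 12*u^2 + 21*u + 98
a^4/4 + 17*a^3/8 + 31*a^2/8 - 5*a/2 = a*(a/4 + 1)*(a - 1/2)*(a + 5)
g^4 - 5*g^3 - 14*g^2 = g^2*(g - 7)*(g + 2)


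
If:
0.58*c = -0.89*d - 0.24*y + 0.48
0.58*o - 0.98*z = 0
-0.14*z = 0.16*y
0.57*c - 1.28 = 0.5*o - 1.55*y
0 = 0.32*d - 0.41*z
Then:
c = 1.24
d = -0.33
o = -0.44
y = 0.23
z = -0.26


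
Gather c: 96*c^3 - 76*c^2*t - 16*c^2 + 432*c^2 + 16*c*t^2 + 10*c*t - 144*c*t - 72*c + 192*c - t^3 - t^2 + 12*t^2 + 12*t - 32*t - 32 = 96*c^3 + c^2*(416 - 76*t) + c*(16*t^2 - 134*t + 120) - t^3 + 11*t^2 - 20*t - 32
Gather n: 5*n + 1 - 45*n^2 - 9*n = -45*n^2 - 4*n + 1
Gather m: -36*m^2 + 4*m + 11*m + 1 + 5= -36*m^2 + 15*m + 6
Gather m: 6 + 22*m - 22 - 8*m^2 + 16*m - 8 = -8*m^2 + 38*m - 24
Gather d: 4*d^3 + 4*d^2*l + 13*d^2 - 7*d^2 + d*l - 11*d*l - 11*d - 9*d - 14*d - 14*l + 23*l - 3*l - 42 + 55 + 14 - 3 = 4*d^3 + d^2*(4*l + 6) + d*(-10*l - 34) + 6*l + 24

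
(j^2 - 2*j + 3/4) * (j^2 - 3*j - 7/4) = j^4 - 5*j^3 + 5*j^2 + 5*j/4 - 21/16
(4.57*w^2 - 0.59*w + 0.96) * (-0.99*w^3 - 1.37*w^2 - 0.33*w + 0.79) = -4.5243*w^5 - 5.6768*w^4 - 1.6502*w^3 + 2.4898*w^2 - 0.7829*w + 0.7584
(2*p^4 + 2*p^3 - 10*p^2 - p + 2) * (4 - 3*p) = -6*p^5 + 2*p^4 + 38*p^3 - 37*p^2 - 10*p + 8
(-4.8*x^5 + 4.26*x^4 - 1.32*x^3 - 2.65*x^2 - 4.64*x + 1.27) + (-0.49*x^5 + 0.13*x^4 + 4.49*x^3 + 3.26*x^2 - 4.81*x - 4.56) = -5.29*x^5 + 4.39*x^4 + 3.17*x^3 + 0.61*x^2 - 9.45*x - 3.29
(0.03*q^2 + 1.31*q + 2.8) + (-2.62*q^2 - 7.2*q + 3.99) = -2.59*q^2 - 5.89*q + 6.79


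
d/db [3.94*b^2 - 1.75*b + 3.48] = 7.88*b - 1.75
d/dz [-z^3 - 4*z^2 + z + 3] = -3*z^2 - 8*z + 1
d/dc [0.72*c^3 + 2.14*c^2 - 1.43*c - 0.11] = 2.16*c^2 + 4.28*c - 1.43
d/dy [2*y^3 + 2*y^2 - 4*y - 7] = 6*y^2 + 4*y - 4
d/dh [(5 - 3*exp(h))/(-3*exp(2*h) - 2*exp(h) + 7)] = (-9*exp(2*h) + 30*exp(h) - 11)*exp(h)/(9*exp(4*h) + 12*exp(3*h) - 38*exp(2*h) - 28*exp(h) + 49)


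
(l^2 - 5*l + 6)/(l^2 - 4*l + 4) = (l - 3)/(l - 2)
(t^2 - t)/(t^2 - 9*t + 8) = t/(t - 8)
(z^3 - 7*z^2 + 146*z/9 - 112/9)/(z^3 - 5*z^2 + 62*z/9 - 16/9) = (3*z - 7)/(3*z - 1)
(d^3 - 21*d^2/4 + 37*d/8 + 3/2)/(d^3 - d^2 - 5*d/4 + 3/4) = (4*d^2 - 15*d - 4)/(2*(2*d^2 + d - 1))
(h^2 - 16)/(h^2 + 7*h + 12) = (h - 4)/(h + 3)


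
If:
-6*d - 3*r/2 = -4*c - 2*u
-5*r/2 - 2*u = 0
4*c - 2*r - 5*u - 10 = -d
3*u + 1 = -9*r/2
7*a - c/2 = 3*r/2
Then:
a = -5/84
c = 19/6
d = 3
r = -4/3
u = 5/3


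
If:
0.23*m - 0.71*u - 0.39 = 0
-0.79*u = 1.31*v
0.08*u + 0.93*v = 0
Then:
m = 1.70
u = 0.00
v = 0.00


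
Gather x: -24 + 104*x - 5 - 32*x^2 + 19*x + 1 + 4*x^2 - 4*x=-28*x^2 + 119*x - 28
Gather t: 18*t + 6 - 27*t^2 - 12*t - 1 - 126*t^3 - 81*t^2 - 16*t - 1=-126*t^3 - 108*t^2 - 10*t + 4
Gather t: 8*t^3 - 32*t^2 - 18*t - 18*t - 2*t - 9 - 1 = 8*t^3 - 32*t^2 - 38*t - 10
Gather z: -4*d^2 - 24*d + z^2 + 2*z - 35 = -4*d^2 - 24*d + z^2 + 2*z - 35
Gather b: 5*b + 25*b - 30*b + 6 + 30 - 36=0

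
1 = 1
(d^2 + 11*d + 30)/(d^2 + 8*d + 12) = (d + 5)/(d + 2)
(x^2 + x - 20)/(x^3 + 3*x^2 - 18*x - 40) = 1/(x + 2)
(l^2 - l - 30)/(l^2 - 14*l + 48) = (l + 5)/(l - 8)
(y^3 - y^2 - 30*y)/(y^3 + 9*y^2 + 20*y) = (y - 6)/(y + 4)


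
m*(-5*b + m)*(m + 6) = -5*b*m^2 - 30*b*m + m^3 + 6*m^2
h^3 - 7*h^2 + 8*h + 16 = (h - 4)^2*(h + 1)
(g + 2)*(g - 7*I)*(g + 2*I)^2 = g^4 + 2*g^3 - 3*I*g^3 + 24*g^2 - 6*I*g^2 + 48*g + 28*I*g + 56*I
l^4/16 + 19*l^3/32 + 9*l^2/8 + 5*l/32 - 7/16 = (l/4 + 1/4)*(l/4 + 1/2)*(l - 1/2)*(l + 7)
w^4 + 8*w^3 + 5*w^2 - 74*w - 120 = (w - 3)*(w + 2)*(w + 4)*(w + 5)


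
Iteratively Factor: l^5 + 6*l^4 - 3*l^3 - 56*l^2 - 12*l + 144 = (l + 4)*(l^4 + 2*l^3 - 11*l^2 - 12*l + 36) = (l + 3)*(l + 4)*(l^3 - l^2 - 8*l + 12) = (l - 2)*(l + 3)*(l + 4)*(l^2 + l - 6) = (l - 2)*(l + 3)^2*(l + 4)*(l - 2)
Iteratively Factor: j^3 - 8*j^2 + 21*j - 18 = (j - 3)*(j^2 - 5*j + 6) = (j - 3)*(j - 2)*(j - 3)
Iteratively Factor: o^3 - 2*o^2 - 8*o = (o)*(o^2 - 2*o - 8) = o*(o + 2)*(o - 4)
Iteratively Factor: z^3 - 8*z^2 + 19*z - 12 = (z - 3)*(z^2 - 5*z + 4) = (z - 4)*(z - 3)*(z - 1)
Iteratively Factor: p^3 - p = (p + 1)*(p^2 - p) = p*(p + 1)*(p - 1)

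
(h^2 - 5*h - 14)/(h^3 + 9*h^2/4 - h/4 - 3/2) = 4*(h - 7)/(4*h^2 + h - 3)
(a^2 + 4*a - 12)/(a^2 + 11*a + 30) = (a - 2)/(a + 5)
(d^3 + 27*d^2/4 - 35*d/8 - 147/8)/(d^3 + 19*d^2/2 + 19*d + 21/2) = (d - 7/4)/(d + 1)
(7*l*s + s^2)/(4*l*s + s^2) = (7*l + s)/(4*l + s)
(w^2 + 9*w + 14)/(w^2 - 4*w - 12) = (w + 7)/(w - 6)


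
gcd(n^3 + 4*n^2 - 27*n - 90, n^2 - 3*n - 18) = n + 3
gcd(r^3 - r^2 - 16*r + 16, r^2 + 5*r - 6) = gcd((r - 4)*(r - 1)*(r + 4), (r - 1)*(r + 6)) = r - 1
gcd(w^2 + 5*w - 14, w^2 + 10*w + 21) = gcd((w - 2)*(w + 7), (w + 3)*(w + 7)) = w + 7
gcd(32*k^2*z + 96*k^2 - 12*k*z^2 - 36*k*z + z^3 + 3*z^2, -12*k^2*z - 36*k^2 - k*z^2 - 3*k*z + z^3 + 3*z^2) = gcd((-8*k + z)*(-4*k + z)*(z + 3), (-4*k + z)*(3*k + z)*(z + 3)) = -4*k*z - 12*k + z^2 + 3*z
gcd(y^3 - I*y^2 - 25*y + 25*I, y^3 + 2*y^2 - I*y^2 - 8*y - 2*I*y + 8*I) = y - I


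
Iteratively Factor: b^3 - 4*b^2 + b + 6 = (b - 2)*(b^2 - 2*b - 3) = (b - 3)*(b - 2)*(b + 1)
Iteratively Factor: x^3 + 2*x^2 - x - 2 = (x - 1)*(x^2 + 3*x + 2) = (x - 1)*(x + 1)*(x + 2)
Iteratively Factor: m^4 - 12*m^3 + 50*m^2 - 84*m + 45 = (m - 5)*(m^3 - 7*m^2 + 15*m - 9) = (m - 5)*(m - 1)*(m^2 - 6*m + 9) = (m - 5)*(m - 3)*(m - 1)*(m - 3)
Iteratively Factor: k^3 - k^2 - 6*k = (k - 3)*(k^2 + 2*k) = k*(k - 3)*(k + 2)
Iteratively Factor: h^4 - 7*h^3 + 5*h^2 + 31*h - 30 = (h - 5)*(h^3 - 2*h^2 - 5*h + 6) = (h - 5)*(h + 2)*(h^2 - 4*h + 3) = (h - 5)*(h - 3)*(h + 2)*(h - 1)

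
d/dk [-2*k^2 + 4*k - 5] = 4 - 4*k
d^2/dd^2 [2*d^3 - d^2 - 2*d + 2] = 12*d - 2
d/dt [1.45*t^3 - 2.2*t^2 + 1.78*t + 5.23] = 4.35*t^2 - 4.4*t + 1.78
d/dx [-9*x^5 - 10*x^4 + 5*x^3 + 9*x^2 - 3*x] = -45*x^4 - 40*x^3 + 15*x^2 + 18*x - 3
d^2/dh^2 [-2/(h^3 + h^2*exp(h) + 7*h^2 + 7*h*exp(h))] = 2*(h*(h^2 + h*exp(h) + 7*h + 7*exp(h))*(h^2*exp(h) + 11*h*exp(h) + 6*h + 16*exp(h) + 14) - 2*(h^2*exp(h) + 3*h^2 + 9*h*exp(h) + 14*h + 7*exp(h))^2)/(h^3*(h^2 + h*exp(h) + 7*h + 7*exp(h))^3)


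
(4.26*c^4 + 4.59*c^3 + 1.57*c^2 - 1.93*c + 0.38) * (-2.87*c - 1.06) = -12.2262*c^5 - 17.6889*c^4 - 9.3713*c^3 + 3.8749*c^2 + 0.9552*c - 0.4028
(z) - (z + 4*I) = -4*I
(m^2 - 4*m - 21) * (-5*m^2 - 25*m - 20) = -5*m^4 - 5*m^3 + 185*m^2 + 605*m + 420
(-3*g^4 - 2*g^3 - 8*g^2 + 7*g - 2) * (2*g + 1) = -6*g^5 - 7*g^4 - 18*g^3 + 6*g^2 + 3*g - 2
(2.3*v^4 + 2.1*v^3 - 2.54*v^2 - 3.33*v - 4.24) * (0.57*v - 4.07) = 1.311*v^5 - 8.164*v^4 - 9.9948*v^3 + 8.4397*v^2 + 11.1363*v + 17.2568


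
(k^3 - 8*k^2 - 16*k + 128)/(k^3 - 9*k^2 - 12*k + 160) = (k - 4)/(k - 5)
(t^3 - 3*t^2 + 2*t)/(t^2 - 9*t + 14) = t*(t - 1)/(t - 7)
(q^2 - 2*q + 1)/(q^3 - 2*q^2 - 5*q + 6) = (q - 1)/(q^2 - q - 6)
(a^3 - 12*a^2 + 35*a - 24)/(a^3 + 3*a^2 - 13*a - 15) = (a^2 - 9*a + 8)/(a^2 + 6*a + 5)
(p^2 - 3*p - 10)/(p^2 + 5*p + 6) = (p - 5)/(p + 3)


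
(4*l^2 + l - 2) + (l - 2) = 4*l^2 + 2*l - 4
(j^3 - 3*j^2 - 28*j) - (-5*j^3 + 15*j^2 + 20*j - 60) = 6*j^3 - 18*j^2 - 48*j + 60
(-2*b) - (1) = -2*b - 1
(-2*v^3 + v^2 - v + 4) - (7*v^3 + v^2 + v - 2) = -9*v^3 - 2*v + 6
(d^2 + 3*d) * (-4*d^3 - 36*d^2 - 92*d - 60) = -4*d^5 - 48*d^4 - 200*d^3 - 336*d^2 - 180*d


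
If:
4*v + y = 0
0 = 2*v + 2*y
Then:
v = 0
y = 0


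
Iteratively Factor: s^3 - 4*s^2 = (s)*(s^2 - 4*s) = s*(s - 4)*(s)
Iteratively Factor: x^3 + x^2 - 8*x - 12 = (x + 2)*(x^2 - x - 6) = (x + 2)^2*(x - 3)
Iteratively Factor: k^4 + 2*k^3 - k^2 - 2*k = (k + 2)*(k^3 - k) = (k + 1)*(k + 2)*(k^2 - k) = k*(k + 1)*(k + 2)*(k - 1)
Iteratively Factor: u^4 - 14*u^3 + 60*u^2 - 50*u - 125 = (u - 5)*(u^3 - 9*u^2 + 15*u + 25) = (u - 5)^2*(u^2 - 4*u - 5) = (u - 5)^3*(u + 1)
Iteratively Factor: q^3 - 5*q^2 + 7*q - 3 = (q - 3)*(q^2 - 2*q + 1) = (q - 3)*(q - 1)*(q - 1)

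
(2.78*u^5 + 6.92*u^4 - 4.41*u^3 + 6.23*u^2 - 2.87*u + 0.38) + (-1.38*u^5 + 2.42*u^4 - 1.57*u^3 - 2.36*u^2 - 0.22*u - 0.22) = 1.4*u^5 + 9.34*u^4 - 5.98*u^3 + 3.87*u^2 - 3.09*u + 0.16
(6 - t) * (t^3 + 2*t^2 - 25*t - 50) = -t^4 + 4*t^3 + 37*t^2 - 100*t - 300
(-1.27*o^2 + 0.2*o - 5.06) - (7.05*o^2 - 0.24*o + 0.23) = -8.32*o^2 + 0.44*o - 5.29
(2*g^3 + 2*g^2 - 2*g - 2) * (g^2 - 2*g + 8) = 2*g^5 - 2*g^4 + 10*g^3 + 18*g^2 - 12*g - 16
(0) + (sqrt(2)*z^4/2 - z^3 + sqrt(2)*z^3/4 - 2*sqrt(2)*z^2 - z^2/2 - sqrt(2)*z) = sqrt(2)*z^4/2 - z^3 + sqrt(2)*z^3/4 - 2*sqrt(2)*z^2 - z^2/2 - sqrt(2)*z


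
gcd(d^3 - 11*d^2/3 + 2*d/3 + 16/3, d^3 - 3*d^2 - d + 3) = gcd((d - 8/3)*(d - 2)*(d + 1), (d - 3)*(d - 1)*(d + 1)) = d + 1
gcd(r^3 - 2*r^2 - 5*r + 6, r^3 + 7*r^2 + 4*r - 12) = r^2 + r - 2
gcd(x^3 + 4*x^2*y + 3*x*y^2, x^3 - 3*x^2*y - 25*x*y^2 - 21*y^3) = x^2 + 4*x*y + 3*y^2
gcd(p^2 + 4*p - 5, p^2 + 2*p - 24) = 1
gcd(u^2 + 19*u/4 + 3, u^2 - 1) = 1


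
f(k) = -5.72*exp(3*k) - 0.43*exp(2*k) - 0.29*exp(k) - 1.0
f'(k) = -17.16*exp(3*k) - 0.86*exp(2*k) - 0.29*exp(k) = (-17.16*exp(2*k) - 0.86*exp(k) - 0.29)*exp(k)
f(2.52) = -11052.54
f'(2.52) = -33081.00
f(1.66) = -846.53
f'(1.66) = -2521.65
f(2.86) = -30591.06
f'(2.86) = -91628.93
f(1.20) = -216.04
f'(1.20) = -638.47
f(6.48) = -1585370899.01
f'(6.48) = -4755929537.46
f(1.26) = -257.99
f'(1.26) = -763.59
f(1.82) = -1363.93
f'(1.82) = -4068.82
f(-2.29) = -1.04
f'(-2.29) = -0.06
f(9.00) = -3043344172379.91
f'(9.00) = -9130004278650.22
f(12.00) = -24660255839868600.00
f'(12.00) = -73980756129189000.00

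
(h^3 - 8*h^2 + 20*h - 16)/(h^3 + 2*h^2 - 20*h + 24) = (h - 4)/(h + 6)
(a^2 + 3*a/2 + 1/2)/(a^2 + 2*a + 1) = (a + 1/2)/(a + 1)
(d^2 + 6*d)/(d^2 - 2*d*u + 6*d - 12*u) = d/(d - 2*u)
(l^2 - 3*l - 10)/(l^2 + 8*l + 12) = (l - 5)/(l + 6)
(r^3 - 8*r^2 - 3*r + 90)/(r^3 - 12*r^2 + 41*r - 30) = (r + 3)/(r - 1)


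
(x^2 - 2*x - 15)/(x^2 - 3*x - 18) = (x - 5)/(x - 6)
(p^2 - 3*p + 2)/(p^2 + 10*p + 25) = (p^2 - 3*p + 2)/(p^2 + 10*p + 25)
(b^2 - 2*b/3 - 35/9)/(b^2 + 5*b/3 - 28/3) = (b + 5/3)/(b + 4)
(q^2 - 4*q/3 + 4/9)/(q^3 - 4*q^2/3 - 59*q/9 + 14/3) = (3*q - 2)/(3*q^2 - 2*q - 21)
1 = 1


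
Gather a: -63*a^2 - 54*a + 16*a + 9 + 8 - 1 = -63*a^2 - 38*a + 16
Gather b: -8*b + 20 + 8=28 - 8*b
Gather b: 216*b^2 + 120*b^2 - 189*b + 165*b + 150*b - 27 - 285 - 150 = 336*b^2 + 126*b - 462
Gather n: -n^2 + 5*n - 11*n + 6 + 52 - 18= -n^2 - 6*n + 40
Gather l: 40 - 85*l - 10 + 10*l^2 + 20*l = 10*l^2 - 65*l + 30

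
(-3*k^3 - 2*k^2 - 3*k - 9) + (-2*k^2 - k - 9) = -3*k^3 - 4*k^2 - 4*k - 18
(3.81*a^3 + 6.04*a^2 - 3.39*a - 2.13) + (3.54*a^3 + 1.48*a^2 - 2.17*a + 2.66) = 7.35*a^3 + 7.52*a^2 - 5.56*a + 0.53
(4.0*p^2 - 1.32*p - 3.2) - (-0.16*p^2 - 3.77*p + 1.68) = 4.16*p^2 + 2.45*p - 4.88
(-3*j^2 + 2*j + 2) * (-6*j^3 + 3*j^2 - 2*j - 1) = 18*j^5 - 21*j^4 + 5*j^2 - 6*j - 2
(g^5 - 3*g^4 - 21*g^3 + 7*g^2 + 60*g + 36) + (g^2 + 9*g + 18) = g^5 - 3*g^4 - 21*g^3 + 8*g^2 + 69*g + 54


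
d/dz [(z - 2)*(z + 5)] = 2*z + 3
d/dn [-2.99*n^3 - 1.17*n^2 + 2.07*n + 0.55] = -8.97*n^2 - 2.34*n + 2.07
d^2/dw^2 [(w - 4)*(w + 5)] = 2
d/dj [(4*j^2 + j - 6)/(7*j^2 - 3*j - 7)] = (-19*j^2 + 28*j - 25)/(49*j^4 - 42*j^3 - 89*j^2 + 42*j + 49)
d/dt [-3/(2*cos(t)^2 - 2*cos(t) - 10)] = 3*(1 - 2*cos(t))*sin(t)/(2*(sin(t)^2 + cos(t) + 4)^2)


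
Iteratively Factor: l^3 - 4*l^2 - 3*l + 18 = (l - 3)*(l^2 - l - 6) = (l - 3)^2*(l + 2)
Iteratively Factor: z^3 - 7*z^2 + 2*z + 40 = (z - 4)*(z^2 - 3*z - 10) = (z - 5)*(z - 4)*(z + 2)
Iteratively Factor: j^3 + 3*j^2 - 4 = (j + 2)*(j^2 + j - 2) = (j + 2)^2*(j - 1)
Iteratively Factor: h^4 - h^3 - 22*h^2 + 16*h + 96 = (h - 4)*(h^3 + 3*h^2 - 10*h - 24) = (h - 4)*(h + 2)*(h^2 + h - 12) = (h - 4)*(h + 2)*(h + 4)*(h - 3)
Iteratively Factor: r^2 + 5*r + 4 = (r + 4)*(r + 1)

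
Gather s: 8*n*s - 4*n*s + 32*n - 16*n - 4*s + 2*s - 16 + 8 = 16*n + s*(4*n - 2) - 8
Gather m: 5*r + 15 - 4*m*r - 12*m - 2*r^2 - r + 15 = m*(-4*r - 12) - 2*r^2 + 4*r + 30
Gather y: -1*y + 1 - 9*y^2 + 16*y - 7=-9*y^2 + 15*y - 6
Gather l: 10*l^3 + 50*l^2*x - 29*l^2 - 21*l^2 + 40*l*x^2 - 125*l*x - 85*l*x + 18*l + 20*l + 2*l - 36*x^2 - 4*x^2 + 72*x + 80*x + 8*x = 10*l^3 + l^2*(50*x - 50) + l*(40*x^2 - 210*x + 40) - 40*x^2 + 160*x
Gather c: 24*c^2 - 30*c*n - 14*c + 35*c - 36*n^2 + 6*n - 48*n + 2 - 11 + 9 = 24*c^2 + c*(21 - 30*n) - 36*n^2 - 42*n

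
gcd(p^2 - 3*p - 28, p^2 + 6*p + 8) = p + 4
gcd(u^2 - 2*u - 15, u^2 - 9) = u + 3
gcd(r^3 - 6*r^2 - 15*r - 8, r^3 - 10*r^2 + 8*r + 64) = r - 8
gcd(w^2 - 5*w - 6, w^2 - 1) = w + 1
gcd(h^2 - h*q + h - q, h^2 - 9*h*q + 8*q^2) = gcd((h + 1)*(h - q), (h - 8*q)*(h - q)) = -h + q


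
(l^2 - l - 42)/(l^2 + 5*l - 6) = (l - 7)/(l - 1)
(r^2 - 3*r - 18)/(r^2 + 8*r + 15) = (r - 6)/(r + 5)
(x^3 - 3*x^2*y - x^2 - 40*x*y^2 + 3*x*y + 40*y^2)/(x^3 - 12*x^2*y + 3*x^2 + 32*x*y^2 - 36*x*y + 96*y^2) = (x^2 + 5*x*y - x - 5*y)/(x^2 - 4*x*y + 3*x - 12*y)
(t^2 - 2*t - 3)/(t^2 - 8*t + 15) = (t + 1)/(t - 5)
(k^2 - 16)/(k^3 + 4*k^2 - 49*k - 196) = (k - 4)/(k^2 - 49)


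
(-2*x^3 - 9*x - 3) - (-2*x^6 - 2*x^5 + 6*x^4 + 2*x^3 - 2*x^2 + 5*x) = 2*x^6 + 2*x^5 - 6*x^4 - 4*x^3 + 2*x^2 - 14*x - 3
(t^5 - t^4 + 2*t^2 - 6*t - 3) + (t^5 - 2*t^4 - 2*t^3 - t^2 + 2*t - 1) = 2*t^5 - 3*t^4 - 2*t^3 + t^2 - 4*t - 4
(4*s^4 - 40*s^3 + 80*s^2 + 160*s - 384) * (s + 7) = 4*s^5 - 12*s^4 - 200*s^3 + 720*s^2 + 736*s - 2688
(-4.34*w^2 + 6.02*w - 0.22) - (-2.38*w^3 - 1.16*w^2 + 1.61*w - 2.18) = 2.38*w^3 - 3.18*w^2 + 4.41*w + 1.96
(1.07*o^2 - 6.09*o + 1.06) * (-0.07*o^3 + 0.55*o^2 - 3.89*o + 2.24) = -0.0749*o^5 + 1.0148*o^4 - 7.586*o^3 + 26.6699*o^2 - 17.765*o + 2.3744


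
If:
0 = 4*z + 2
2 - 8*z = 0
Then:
No Solution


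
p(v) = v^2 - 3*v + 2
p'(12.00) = 21.00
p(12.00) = 110.00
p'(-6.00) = -15.00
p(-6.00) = 56.00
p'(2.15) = 1.30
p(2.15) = 0.17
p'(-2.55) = -8.10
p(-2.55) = 16.15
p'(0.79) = -1.42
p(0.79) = 0.25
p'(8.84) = 14.68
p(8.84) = 53.63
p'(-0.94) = -4.88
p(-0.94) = 5.70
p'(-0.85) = -4.70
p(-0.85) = 5.27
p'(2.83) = 2.66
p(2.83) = 1.52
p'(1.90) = 0.80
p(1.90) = -0.09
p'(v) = 2*v - 3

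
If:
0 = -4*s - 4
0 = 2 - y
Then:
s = -1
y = 2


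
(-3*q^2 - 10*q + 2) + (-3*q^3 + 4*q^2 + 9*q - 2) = -3*q^3 + q^2 - q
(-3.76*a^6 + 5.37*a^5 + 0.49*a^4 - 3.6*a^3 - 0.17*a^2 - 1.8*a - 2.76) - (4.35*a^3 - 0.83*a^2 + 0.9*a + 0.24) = -3.76*a^6 + 5.37*a^5 + 0.49*a^4 - 7.95*a^3 + 0.66*a^2 - 2.7*a - 3.0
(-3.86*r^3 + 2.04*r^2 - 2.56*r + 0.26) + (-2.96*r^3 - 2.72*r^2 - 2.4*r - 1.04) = -6.82*r^3 - 0.68*r^2 - 4.96*r - 0.78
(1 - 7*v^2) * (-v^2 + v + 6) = 7*v^4 - 7*v^3 - 43*v^2 + v + 6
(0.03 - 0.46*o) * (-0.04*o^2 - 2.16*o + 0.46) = 0.0184*o^3 + 0.9924*o^2 - 0.2764*o + 0.0138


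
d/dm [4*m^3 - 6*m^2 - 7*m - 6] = 12*m^2 - 12*m - 7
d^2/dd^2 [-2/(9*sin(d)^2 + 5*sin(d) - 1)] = 2*(324*sin(d)^4 + 135*sin(d)^3 - 425*sin(d)^2 - 265*sin(d) - 68)/(9*sin(d)^2 + 5*sin(d) - 1)^3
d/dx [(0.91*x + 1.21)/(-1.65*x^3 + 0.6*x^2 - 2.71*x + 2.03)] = (3.003*x^3 + 5.4435*x^2 - 1.452*x + 5.1264)/(2.7225*x^6 - 1.98*x^5 + 9.303*x^4 - 9.951*x^3 + 9.7801*x^2 - 11.0026*x + 4.1209)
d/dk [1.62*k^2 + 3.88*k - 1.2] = 3.24*k + 3.88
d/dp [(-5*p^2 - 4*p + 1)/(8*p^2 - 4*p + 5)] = 2*(26*p^2 - 33*p - 8)/(64*p^4 - 64*p^3 + 96*p^2 - 40*p + 25)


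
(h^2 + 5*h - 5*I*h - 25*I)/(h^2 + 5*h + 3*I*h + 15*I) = (h - 5*I)/(h + 3*I)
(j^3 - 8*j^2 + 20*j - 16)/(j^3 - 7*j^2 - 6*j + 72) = (j^2 - 4*j + 4)/(j^2 - 3*j - 18)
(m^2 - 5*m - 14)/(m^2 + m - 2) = (m - 7)/(m - 1)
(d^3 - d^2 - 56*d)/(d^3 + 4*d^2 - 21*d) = (d - 8)/(d - 3)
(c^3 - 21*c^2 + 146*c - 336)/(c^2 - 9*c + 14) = (c^2 - 14*c + 48)/(c - 2)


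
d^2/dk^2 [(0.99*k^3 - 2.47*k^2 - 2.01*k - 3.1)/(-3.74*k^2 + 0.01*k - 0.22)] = (-2.8421709430404e-14*k^5 + 58.043854*k^3 + 247.988532*k^2 - 10.906104*k - 4.8528)/(52.313624*k^6 - 0.419628*k^5 + 9.232938*k^4 - 0.049369*k^3 + 0.543114*k^2 - 0.001452*k + 0.010648)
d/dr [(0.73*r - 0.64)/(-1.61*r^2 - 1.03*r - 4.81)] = (1.1753*r^2 - 2.0608*r - 4.1705)/(2.5921*r^4 + 3.3166*r^3 + 16.5491*r^2 + 9.9086*r + 23.1361)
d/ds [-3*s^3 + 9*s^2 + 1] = 9*s*(2 - s)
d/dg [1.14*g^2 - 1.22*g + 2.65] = 2.28*g - 1.22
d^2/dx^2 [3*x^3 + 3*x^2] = 18*x + 6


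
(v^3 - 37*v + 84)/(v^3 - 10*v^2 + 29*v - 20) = (v^2 + 4*v - 21)/(v^2 - 6*v + 5)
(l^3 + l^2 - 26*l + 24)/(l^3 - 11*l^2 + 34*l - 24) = (l + 6)/(l - 6)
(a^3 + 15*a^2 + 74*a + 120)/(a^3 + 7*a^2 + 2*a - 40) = (a + 6)/(a - 2)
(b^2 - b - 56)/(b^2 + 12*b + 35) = (b - 8)/(b + 5)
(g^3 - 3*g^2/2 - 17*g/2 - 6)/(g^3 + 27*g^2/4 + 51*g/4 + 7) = 2*(2*g^2 - 5*g - 12)/(4*g^2 + 23*g + 28)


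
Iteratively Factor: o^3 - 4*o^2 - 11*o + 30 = (o + 3)*(o^2 - 7*o + 10) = (o - 2)*(o + 3)*(o - 5)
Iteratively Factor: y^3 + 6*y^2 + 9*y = (y)*(y^2 + 6*y + 9) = y*(y + 3)*(y + 3)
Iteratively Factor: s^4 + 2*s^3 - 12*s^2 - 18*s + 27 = (s + 3)*(s^3 - s^2 - 9*s + 9) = (s - 3)*(s + 3)*(s^2 + 2*s - 3) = (s - 3)*(s + 3)^2*(s - 1)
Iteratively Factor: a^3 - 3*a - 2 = (a - 2)*(a^2 + 2*a + 1) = (a - 2)*(a + 1)*(a + 1)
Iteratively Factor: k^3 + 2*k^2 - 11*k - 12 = (k + 4)*(k^2 - 2*k - 3) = (k - 3)*(k + 4)*(k + 1)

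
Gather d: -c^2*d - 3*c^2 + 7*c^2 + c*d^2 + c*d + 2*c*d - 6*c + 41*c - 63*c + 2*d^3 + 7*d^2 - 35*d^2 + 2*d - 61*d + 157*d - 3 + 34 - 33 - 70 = 4*c^2 - 28*c + 2*d^3 + d^2*(c - 28) + d*(-c^2 + 3*c + 98) - 72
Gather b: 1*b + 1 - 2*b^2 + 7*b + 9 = -2*b^2 + 8*b + 10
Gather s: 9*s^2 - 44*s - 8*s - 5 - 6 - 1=9*s^2 - 52*s - 12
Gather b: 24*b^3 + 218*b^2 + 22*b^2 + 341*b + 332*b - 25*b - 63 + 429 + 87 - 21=24*b^3 + 240*b^2 + 648*b + 432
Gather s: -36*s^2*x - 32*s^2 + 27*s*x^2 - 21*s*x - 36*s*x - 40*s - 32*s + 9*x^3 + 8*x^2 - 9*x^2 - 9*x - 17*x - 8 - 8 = s^2*(-36*x - 32) + s*(27*x^2 - 57*x - 72) + 9*x^3 - x^2 - 26*x - 16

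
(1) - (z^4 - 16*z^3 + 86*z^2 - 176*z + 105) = -z^4 + 16*z^3 - 86*z^2 + 176*z - 104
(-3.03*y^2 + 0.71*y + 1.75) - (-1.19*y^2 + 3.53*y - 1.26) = -1.84*y^2 - 2.82*y + 3.01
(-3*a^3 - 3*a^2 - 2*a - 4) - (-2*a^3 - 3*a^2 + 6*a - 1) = -a^3 - 8*a - 3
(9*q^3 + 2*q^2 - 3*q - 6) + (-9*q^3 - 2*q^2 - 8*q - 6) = -11*q - 12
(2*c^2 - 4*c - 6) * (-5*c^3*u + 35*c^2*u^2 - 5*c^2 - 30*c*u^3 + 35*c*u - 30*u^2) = -10*c^5*u + 70*c^4*u^2 + 20*c^4*u - 10*c^4 - 60*c^3*u^3 - 140*c^3*u^2 + 100*c^3*u + 20*c^3 + 120*c^2*u^3 - 270*c^2*u^2 - 140*c^2*u + 30*c^2 + 180*c*u^3 + 120*c*u^2 - 210*c*u + 180*u^2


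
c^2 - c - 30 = (c - 6)*(c + 5)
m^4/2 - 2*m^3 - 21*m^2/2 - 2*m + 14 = (m/2 + 1)*(m - 7)*(m - 1)*(m + 2)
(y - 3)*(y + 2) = y^2 - y - 6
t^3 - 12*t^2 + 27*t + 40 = (t - 8)*(t - 5)*(t + 1)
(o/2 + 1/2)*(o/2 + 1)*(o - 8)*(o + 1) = o^4/4 - o^3 - 27*o^2/4 - 19*o/2 - 4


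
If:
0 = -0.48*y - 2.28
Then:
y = -4.75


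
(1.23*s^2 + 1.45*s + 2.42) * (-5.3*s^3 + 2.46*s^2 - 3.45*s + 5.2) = -6.519*s^5 - 4.6592*s^4 - 13.5025*s^3 + 7.3467*s^2 - 0.809*s + 12.584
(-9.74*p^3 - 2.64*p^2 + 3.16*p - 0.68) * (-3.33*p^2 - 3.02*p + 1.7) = 32.4342*p^5 + 38.206*p^4 - 19.108*p^3 - 11.7668*p^2 + 7.4256*p - 1.156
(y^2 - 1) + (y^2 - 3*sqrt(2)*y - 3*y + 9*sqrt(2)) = 2*y^2 - 3*sqrt(2)*y - 3*y - 1 + 9*sqrt(2)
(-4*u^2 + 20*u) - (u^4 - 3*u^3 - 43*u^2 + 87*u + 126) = -u^4 + 3*u^3 + 39*u^2 - 67*u - 126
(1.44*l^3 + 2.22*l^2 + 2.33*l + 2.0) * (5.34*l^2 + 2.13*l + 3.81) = 7.6896*l^5 + 14.922*l^4 + 22.6572*l^3 + 24.1011*l^2 + 13.1373*l + 7.62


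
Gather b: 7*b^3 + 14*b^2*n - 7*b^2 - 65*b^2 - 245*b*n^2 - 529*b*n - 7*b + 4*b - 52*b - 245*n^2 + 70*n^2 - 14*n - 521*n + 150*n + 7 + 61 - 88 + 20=7*b^3 + b^2*(14*n - 72) + b*(-245*n^2 - 529*n - 55) - 175*n^2 - 385*n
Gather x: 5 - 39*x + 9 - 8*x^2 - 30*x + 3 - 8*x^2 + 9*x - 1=-16*x^2 - 60*x + 16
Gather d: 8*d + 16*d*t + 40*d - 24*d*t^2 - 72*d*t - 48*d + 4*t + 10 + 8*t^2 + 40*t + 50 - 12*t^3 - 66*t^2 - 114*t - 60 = d*(-24*t^2 - 56*t) - 12*t^3 - 58*t^2 - 70*t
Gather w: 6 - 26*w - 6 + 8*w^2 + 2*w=8*w^2 - 24*w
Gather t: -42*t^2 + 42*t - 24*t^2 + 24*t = -66*t^2 + 66*t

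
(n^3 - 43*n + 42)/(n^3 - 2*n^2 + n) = (n^2 + n - 42)/(n*(n - 1))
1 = 1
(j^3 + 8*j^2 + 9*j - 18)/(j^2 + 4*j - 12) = (j^2 + 2*j - 3)/(j - 2)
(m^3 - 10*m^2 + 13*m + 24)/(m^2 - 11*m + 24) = m + 1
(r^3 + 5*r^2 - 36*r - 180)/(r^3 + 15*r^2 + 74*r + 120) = (r - 6)/(r + 4)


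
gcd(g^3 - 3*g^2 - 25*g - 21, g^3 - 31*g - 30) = g + 1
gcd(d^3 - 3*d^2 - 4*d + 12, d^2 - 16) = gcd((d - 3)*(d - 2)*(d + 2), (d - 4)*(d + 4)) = 1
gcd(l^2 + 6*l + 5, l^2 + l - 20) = l + 5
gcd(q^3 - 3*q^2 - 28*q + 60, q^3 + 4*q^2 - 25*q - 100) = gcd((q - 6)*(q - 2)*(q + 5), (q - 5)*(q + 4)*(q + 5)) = q + 5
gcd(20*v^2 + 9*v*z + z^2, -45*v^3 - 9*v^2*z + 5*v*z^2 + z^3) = 5*v + z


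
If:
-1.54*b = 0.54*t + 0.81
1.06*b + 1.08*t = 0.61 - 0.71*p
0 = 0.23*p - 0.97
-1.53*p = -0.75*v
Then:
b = 0.38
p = 4.22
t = -2.58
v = 8.60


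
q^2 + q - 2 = (q - 1)*(q + 2)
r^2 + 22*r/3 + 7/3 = (r + 1/3)*(r + 7)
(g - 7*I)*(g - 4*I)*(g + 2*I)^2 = g^4 - 7*I*g^3 + 12*g^2 - 68*I*g + 112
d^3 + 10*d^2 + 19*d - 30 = (d - 1)*(d + 5)*(d + 6)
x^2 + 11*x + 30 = (x + 5)*(x + 6)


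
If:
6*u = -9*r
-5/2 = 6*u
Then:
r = 5/18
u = -5/12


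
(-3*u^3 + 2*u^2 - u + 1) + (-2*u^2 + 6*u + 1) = -3*u^3 + 5*u + 2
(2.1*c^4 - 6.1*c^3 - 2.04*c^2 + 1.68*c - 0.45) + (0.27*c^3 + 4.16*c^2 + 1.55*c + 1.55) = 2.1*c^4 - 5.83*c^3 + 2.12*c^2 + 3.23*c + 1.1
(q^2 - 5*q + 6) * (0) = 0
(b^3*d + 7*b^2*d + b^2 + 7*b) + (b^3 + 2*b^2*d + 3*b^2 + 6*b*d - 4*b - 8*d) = b^3*d + b^3 + 9*b^2*d + 4*b^2 + 6*b*d + 3*b - 8*d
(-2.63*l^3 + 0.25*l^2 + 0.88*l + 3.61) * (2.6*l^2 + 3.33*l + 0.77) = -6.838*l^5 - 8.1079*l^4 + 1.0954*l^3 + 12.5089*l^2 + 12.6989*l + 2.7797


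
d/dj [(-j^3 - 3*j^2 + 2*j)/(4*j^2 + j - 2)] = (-4*j^4 - 2*j^3 - 5*j^2 + 12*j - 4)/(16*j^4 + 8*j^3 - 15*j^2 - 4*j + 4)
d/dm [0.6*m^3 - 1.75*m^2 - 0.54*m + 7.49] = 1.8*m^2 - 3.5*m - 0.54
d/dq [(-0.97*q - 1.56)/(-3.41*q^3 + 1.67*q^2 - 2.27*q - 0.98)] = (-6.6154*q^3 - 14.3389*q^2 + 5.2104*q - 2.5906)/(11.6281*q^6 - 11.3894*q^5 + 18.2703*q^4 - 0.898199999999999*q^3 + 1.8797*q^2 + 4.4492*q + 0.9604)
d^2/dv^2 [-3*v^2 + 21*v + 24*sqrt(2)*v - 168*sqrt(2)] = -6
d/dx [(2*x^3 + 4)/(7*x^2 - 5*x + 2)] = 2*(3*x^2*(7*x^2 - 5*x + 2) - (14*x - 5)*(x^3 + 2))/(7*x^2 - 5*x + 2)^2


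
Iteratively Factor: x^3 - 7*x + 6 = (x - 2)*(x^2 + 2*x - 3) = (x - 2)*(x - 1)*(x + 3)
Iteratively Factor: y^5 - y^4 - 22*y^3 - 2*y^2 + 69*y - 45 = (y - 5)*(y^4 + 4*y^3 - 2*y^2 - 12*y + 9) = (y - 5)*(y - 1)*(y^3 + 5*y^2 + 3*y - 9) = (y - 5)*(y - 1)*(y + 3)*(y^2 + 2*y - 3) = (y - 5)*(y - 1)*(y + 3)^2*(y - 1)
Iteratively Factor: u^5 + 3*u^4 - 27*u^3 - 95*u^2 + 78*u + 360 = (u - 5)*(u^4 + 8*u^3 + 13*u^2 - 30*u - 72) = (u - 5)*(u + 4)*(u^3 + 4*u^2 - 3*u - 18) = (u - 5)*(u - 2)*(u + 4)*(u^2 + 6*u + 9) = (u - 5)*(u - 2)*(u + 3)*(u + 4)*(u + 3)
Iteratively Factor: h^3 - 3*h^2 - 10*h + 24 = (h + 3)*(h^2 - 6*h + 8) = (h - 2)*(h + 3)*(h - 4)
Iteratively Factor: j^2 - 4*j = (j - 4)*(j)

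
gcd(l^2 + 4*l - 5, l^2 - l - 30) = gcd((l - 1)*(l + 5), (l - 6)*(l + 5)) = l + 5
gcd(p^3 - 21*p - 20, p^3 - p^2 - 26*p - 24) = p^2 + 5*p + 4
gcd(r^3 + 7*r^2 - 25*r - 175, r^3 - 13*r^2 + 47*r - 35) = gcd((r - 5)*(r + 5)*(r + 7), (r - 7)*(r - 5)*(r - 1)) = r - 5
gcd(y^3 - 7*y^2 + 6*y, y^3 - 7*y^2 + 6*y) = y^3 - 7*y^2 + 6*y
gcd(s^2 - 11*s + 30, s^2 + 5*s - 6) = 1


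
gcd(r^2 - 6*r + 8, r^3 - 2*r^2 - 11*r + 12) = r - 4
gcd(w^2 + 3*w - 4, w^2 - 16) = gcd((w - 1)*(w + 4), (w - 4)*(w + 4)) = w + 4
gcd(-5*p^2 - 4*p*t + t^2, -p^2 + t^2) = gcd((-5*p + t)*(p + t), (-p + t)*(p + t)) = p + t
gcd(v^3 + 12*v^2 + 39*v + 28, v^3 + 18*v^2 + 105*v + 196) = v^2 + 11*v + 28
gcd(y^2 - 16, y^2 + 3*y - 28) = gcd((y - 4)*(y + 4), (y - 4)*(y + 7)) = y - 4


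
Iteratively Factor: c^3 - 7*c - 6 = (c + 2)*(c^2 - 2*c - 3) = (c - 3)*(c + 2)*(c + 1)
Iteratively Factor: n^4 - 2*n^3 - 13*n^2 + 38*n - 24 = (n - 2)*(n^3 - 13*n + 12) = (n - 2)*(n - 1)*(n^2 + n - 12) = (n - 2)*(n - 1)*(n + 4)*(n - 3)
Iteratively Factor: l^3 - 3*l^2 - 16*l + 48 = (l + 4)*(l^2 - 7*l + 12) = (l - 3)*(l + 4)*(l - 4)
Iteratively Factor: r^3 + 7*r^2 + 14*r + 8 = (r + 1)*(r^2 + 6*r + 8) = (r + 1)*(r + 2)*(r + 4)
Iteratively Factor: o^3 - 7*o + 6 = (o - 1)*(o^2 + o - 6) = (o - 2)*(o - 1)*(o + 3)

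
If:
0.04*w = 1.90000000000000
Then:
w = 47.50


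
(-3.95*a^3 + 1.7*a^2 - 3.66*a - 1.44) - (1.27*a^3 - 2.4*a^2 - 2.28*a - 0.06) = -5.22*a^3 + 4.1*a^2 - 1.38*a - 1.38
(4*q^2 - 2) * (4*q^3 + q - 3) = 16*q^5 - 4*q^3 - 12*q^2 - 2*q + 6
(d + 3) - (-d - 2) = 2*d + 5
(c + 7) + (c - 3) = 2*c + 4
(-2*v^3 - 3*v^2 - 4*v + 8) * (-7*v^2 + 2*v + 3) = 14*v^5 + 17*v^4 + 16*v^3 - 73*v^2 + 4*v + 24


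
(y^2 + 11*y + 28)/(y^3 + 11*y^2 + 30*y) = (y^2 + 11*y + 28)/(y*(y^2 + 11*y + 30))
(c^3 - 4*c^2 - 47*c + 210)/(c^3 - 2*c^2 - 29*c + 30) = (c^2 + 2*c - 35)/(c^2 + 4*c - 5)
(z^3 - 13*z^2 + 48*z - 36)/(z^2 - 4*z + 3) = (z^2 - 12*z + 36)/(z - 3)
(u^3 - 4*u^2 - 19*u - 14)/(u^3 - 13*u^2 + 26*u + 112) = (u + 1)/(u - 8)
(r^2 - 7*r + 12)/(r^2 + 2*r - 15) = (r - 4)/(r + 5)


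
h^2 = h^2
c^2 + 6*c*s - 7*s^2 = (c - s)*(c + 7*s)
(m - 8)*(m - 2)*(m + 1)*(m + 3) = m^4 - 6*m^3 - 21*m^2 + 34*m + 48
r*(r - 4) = r^2 - 4*r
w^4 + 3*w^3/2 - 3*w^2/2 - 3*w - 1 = (w + 1/2)*(w + 1)*(w - sqrt(2))*(w + sqrt(2))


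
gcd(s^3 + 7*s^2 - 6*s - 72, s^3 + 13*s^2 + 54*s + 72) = s^2 + 10*s + 24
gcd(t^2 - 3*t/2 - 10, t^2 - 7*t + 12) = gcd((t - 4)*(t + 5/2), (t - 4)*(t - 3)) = t - 4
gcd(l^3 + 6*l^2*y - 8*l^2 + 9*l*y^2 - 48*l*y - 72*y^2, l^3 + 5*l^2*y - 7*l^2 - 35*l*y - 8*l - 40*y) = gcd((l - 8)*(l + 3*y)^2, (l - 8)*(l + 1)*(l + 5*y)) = l - 8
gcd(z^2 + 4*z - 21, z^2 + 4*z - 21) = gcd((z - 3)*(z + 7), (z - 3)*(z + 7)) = z^2 + 4*z - 21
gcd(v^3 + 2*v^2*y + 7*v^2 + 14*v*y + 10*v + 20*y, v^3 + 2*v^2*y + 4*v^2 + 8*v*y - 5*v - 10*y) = v^2 + 2*v*y + 5*v + 10*y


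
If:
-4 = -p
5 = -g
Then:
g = -5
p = 4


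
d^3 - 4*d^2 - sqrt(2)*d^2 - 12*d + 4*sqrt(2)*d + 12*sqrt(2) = (d - 6)*(d + 2)*(d - sqrt(2))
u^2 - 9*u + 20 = (u - 5)*(u - 4)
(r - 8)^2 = r^2 - 16*r + 64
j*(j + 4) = j^2 + 4*j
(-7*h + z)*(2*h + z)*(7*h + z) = -98*h^3 - 49*h^2*z + 2*h*z^2 + z^3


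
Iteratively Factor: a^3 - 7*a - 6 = (a + 1)*(a^2 - a - 6) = (a - 3)*(a + 1)*(a + 2)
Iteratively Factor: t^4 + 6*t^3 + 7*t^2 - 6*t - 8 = (t + 1)*(t^3 + 5*t^2 + 2*t - 8) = (t + 1)*(t + 2)*(t^2 + 3*t - 4) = (t - 1)*(t + 1)*(t + 2)*(t + 4)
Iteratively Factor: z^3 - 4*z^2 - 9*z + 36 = (z - 3)*(z^2 - z - 12) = (z - 4)*(z - 3)*(z + 3)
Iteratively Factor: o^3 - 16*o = (o + 4)*(o^2 - 4*o) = (o - 4)*(o + 4)*(o)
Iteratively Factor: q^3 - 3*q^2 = (q)*(q^2 - 3*q) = q^2*(q - 3)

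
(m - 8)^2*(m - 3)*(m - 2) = m^4 - 21*m^3 + 150*m^2 - 416*m + 384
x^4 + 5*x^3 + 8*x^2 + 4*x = x*(x + 1)*(x + 2)^2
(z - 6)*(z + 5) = z^2 - z - 30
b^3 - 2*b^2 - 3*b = b*(b - 3)*(b + 1)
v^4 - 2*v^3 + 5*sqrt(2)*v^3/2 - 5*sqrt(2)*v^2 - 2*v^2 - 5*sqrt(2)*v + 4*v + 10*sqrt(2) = (v - 2)*(v - sqrt(2))*(v + sqrt(2))*(v + 5*sqrt(2)/2)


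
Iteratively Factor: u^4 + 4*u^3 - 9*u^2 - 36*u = (u - 3)*(u^3 + 7*u^2 + 12*u) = (u - 3)*(u + 3)*(u^2 + 4*u) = (u - 3)*(u + 3)*(u + 4)*(u)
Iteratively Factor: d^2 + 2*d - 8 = (d - 2)*(d + 4)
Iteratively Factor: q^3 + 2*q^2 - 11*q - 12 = (q + 4)*(q^2 - 2*q - 3) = (q + 1)*(q + 4)*(q - 3)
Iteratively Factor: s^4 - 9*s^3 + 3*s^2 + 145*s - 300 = (s - 5)*(s^3 - 4*s^2 - 17*s + 60) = (s - 5)^2*(s^2 + s - 12) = (s - 5)^2*(s - 3)*(s + 4)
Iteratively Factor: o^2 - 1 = (o - 1)*(o + 1)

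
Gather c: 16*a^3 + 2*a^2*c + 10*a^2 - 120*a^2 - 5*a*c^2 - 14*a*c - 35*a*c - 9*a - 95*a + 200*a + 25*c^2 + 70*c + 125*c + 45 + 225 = 16*a^3 - 110*a^2 + 96*a + c^2*(25 - 5*a) + c*(2*a^2 - 49*a + 195) + 270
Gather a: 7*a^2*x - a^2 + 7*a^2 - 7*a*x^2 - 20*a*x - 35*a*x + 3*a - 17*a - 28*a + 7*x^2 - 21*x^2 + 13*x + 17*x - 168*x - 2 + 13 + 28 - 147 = a^2*(7*x + 6) + a*(-7*x^2 - 55*x - 42) - 14*x^2 - 138*x - 108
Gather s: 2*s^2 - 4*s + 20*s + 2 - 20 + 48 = 2*s^2 + 16*s + 30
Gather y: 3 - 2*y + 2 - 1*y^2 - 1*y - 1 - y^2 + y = -2*y^2 - 2*y + 4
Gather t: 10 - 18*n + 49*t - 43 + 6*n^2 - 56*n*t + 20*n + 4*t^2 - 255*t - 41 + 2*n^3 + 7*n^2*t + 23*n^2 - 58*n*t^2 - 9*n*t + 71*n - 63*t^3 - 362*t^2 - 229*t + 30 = 2*n^3 + 29*n^2 + 73*n - 63*t^3 + t^2*(-58*n - 358) + t*(7*n^2 - 65*n - 435) - 44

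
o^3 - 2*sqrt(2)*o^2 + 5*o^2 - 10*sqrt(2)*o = o*(o + 5)*(o - 2*sqrt(2))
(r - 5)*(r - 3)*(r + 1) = r^3 - 7*r^2 + 7*r + 15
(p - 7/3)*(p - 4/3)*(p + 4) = p^3 + p^2/3 - 104*p/9 + 112/9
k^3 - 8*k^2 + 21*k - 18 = (k - 3)^2*(k - 2)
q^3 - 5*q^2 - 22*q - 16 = (q - 8)*(q + 1)*(q + 2)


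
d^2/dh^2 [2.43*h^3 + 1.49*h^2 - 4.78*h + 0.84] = 14.58*h + 2.98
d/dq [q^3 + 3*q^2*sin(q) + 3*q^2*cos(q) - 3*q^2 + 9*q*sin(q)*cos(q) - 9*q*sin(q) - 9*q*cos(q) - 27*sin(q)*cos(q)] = 3*sqrt(2)*q^2*cos(q + pi/4) + 3*q^2 + 15*q*sin(q) - 3*q*cos(q) + 9*q*cos(2*q) - 6*q + 9*sin(2*q)/2 - 9*sqrt(2)*sin(q + pi/4) - 27*cos(2*q)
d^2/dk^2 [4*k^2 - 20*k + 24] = 8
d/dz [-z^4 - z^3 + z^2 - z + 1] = -4*z^3 - 3*z^2 + 2*z - 1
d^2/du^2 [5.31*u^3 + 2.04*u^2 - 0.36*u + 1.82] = 31.86*u + 4.08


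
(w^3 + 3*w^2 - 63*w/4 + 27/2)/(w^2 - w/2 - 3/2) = (w^2 + 9*w/2 - 9)/(w + 1)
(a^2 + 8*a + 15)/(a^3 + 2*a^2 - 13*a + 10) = (a + 3)/(a^2 - 3*a + 2)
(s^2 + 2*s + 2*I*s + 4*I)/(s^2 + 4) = (s + 2)/(s - 2*I)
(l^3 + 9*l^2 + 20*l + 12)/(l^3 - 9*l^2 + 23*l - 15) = (l^3 + 9*l^2 + 20*l + 12)/(l^3 - 9*l^2 + 23*l - 15)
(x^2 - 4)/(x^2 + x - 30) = (x^2 - 4)/(x^2 + x - 30)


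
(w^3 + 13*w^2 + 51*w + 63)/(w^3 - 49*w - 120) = (w^2 + 10*w + 21)/(w^2 - 3*w - 40)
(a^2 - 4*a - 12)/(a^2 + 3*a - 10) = (a^2 - 4*a - 12)/(a^2 + 3*a - 10)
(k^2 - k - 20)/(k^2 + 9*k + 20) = (k - 5)/(k + 5)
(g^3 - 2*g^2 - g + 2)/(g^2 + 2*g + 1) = (g^2 - 3*g + 2)/(g + 1)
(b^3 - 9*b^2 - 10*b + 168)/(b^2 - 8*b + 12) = (b^2 - 3*b - 28)/(b - 2)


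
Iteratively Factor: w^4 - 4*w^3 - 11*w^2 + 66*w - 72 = (w - 3)*(w^3 - w^2 - 14*w + 24) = (w - 3)*(w + 4)*(w^2 - 5*w + 6) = (w - 3)^2*(w + 4)*(w - 2)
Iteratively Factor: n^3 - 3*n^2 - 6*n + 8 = (n - 4)*(n^2 + n - 2) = (n - 4)*(n + 2)*(n - 1)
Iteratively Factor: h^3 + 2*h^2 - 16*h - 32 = (h + 4)*(h^2 - 2*h - 8) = (h + 2)*(h + 4)*(h - 4)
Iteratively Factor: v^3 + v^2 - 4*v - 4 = (v + 2)*(v^2 - v - 2) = (v + 1)*(v + 2)*(v - 2)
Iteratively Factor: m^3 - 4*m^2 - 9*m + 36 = (m - 3)*(m^2 - m - 12) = (m - 4)*(m - 3)*(m + 3)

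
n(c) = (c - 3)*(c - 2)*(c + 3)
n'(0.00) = -9.00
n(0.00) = 18.00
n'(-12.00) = 471.00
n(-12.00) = -1890.00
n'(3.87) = 20.45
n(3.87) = 11.18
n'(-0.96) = -2.40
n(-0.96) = 23.91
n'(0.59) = -10.32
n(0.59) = 12.20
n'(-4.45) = 68.21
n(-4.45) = -69.68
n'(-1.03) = -1.70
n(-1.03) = 24.06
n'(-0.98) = -2.20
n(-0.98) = 23.96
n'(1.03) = -9.94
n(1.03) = 7.70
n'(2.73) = 2.44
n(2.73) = -1.13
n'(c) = (c - 3)*(c - 2) + (c - 3)*(c + 3) + (c - 2)*(c + 3)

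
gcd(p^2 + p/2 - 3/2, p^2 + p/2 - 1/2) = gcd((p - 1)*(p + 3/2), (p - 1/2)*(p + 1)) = 1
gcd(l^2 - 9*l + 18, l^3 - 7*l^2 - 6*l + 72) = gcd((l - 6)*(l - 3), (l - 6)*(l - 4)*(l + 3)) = l - 6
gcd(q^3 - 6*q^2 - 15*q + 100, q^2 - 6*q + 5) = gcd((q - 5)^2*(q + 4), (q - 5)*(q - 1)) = q - 5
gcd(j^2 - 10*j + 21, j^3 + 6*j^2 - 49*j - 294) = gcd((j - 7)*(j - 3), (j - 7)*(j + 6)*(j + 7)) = j - 7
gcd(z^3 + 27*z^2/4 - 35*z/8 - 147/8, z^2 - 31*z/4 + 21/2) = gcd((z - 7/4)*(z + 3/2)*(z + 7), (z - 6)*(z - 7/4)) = z - 7/4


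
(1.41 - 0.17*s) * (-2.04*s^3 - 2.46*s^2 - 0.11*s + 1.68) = 0.3468*s^4 - 2.4582*s^3 - 3.4499*s^2 - 0.4407*s + 2.3688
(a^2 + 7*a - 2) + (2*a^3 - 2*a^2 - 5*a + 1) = 2*a^3 - a^2 + 2*a - 1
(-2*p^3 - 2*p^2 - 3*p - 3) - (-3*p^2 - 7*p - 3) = -2*p^3 + p^2 + 4*p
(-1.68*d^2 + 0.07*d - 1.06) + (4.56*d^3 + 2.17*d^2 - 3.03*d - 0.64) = 4.56*d^3 + 0.49*d^2 - 2.96*d - 1.7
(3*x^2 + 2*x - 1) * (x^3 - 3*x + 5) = 3*x^5 + 2*x^4 - 10*x^3 + 9*x^2 + 13*x - 5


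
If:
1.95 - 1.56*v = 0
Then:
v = 1.25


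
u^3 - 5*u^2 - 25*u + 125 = (u - 5)^2*(u + 5)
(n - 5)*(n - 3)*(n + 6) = n^3 - 2*n^2 - 33*n + 90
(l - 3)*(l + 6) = l^2 + 3*l - 18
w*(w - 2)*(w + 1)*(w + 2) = w^4 + w^3 - 4*w^2 - 4*w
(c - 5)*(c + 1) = c^2 - 4*c - 5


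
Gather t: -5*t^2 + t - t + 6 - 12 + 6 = -5*t^2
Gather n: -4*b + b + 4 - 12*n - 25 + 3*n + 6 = -3*b - 9*n - 15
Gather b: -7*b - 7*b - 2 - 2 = -14*b - 4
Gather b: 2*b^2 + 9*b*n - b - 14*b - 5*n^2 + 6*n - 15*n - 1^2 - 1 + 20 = 2*b^2 + b*(9*n - 15) - 5*n^2 - 9*n + 18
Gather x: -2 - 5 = -7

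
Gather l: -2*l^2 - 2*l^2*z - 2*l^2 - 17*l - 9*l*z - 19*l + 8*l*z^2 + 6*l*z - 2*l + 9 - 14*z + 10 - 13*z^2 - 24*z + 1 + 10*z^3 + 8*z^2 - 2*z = l^2*(-2*z - 4) + l*(8*z^2 - 3*z - 38) + 10*z^3 - 5*z^2 - 40*z + 20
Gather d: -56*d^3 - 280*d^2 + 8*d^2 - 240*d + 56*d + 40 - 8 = -56*d^3 - 272*d^2 - 184*d + 32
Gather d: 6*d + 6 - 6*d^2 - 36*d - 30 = -6*d^2 - 30*d - 24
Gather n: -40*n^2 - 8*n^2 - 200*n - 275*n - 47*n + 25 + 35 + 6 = -48*n^2 - 522*n + 66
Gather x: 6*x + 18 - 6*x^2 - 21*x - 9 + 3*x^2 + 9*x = -3*x^2 - 6*x + 9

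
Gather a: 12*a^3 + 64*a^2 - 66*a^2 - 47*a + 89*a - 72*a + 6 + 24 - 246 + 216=12*a^3 - 2*a^2 - 30*a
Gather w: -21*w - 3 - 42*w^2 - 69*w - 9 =-42*w^2 - 90*w - 12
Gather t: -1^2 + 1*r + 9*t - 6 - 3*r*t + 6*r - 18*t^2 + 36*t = 7*r - 18*t^2 + t*(45 - 3*r) - 7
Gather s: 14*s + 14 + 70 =14*s + 84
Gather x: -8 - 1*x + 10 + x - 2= 0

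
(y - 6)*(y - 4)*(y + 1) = y^3 - 9*y^2 + 14*y + 24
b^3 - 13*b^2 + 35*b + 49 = (b - 7)^2*(b + 1)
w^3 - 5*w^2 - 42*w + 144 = (w - 8)*(w - 3)*(w + 6)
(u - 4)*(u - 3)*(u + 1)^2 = u^4 - 5*u^3 - u^2 + 17*u + 12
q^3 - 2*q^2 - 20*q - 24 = (q - 6)*(q + 2)^2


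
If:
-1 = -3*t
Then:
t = 1/3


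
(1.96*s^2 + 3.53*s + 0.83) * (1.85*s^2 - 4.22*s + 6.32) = 3.626*s^4 - 1.7407*s^3 - 0.973899999999997*s^2 + 18.807*s + 5.2456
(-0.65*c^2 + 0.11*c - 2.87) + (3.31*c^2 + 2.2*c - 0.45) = 2.66*c^2 + 2.31*c - 3.32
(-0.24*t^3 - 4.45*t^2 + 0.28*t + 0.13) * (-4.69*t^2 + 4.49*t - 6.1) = 1.1256*t^5 + 19.7929*t^4 - 19.8297*t^3 + 27.7925*t^2 - 1.1243*t - 0.793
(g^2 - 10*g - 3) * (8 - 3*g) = -3*g^3 + 38*g^2 - 71*g - 24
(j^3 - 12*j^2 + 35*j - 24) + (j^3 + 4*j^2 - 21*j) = 2*j^3 - 8*j^2 + 14*j - 24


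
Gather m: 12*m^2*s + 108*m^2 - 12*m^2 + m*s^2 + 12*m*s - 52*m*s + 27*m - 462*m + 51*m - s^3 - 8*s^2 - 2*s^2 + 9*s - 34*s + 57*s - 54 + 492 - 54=m^2*(12*s + 96) + m*(s^2 - 40*s - 384) - s^3 - 10*s^2 + 32*s + 384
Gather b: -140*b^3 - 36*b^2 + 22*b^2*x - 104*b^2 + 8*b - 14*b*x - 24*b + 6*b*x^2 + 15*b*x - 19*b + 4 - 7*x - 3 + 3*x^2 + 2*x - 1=-140*b^3 + b^2*(22*x - 140) + b*(6*x^2 + x - 35) + 3*x^2 - 5*x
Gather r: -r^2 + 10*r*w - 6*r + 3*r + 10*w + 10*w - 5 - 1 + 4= -r^2 + r*(10*w - 3) + 20*w - 2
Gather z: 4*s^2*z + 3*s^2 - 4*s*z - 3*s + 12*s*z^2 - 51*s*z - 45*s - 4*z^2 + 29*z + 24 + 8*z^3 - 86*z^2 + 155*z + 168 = 3*s^2 - 48*s + 8*z^3 + z^2*(12*s - 90) + z*(4*s^2 - 55*s + 184) + 192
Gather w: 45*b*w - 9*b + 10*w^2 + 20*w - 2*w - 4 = -9*b + 10*w^2 + w*(45*b + 18) - 4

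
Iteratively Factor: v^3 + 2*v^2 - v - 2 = (v + 2)*(v^2 - 1) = (v - 1)*(v + 2)*(v + 1)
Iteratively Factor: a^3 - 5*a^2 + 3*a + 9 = (a - 3)*(a^2 - 2*a - 3) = (a - 3)^2*(a + 1)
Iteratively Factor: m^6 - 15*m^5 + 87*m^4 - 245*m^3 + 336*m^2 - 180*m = (m - 5)*(m^5 - 10*m^4 + 37*m^3 - 60*m^2 + 36*m) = (m - 5)*(m - 2)*(m^4 - 8*m^3 + 21*m^2 - 18*m) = m*(m - 5)*(m - 2)*(m^3 - 8*m^2 + 21*m - 18) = m*(m - 5)*(m - 2)^2*(m^2 - 6*m + 9) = m*(m - 5)*(m - 3)*(m - 2)^2*(m - 3)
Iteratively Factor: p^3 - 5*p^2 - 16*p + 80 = (p - 4)*(p^2 - p - 20) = (p - 5)*(p - 4)*(p + 4)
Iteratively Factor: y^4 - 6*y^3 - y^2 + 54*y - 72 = (y - 3)*(y^3 - 3*y^2 - 10*y + 24) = (y - 4)*(y - 3)*(y^2 + y - 6) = (y - 4)*(y - 3)*(y + 3)*(y - 2)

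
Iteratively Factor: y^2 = (y)*(y)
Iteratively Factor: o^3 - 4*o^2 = (o)*(o^2 - 4*o) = o*(o - 4)*(o)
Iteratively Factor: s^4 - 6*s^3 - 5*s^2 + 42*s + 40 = (s - 4)*(s^3 - 2*s^2 - 13*s - 10) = (s - 5)*(s - 4)*(s^2 + 3*s + 2) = (s - 5)*(s - 4)*(s + 2)*(s + 1)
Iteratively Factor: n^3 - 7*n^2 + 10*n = (n - 2)*(n^2 - 5*n) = n*(n - 2)*(n - 5)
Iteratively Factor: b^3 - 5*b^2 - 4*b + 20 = (b + 2)*(b^2 - 7*b + 10) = (b - 5)*(b + 2)*(b - 2)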